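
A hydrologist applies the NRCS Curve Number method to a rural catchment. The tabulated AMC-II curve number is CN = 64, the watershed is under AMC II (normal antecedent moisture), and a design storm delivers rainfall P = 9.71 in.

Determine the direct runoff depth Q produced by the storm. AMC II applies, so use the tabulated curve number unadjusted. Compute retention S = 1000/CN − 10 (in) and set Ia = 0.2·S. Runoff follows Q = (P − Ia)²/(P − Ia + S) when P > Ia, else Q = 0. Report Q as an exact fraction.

Average conditions: CN = 64 (no AMC adjustment).
Max retention: S = 1000/64 − 10 = 45/8 in (≈ 5.625 in)
Initial abstraction Ia = S/5 = (45/8)/5 = 9/8 ≈ 1.125 in
Since P=9.710 > Ia=1.125: effective rainfall P−Ia = 1717/200 in
Q: (1717/200)² ÷ (1421/100) = 2948089/568400 in (≈ 5.187 in)

Q = 2948089/568400 in ≈ 5.187 in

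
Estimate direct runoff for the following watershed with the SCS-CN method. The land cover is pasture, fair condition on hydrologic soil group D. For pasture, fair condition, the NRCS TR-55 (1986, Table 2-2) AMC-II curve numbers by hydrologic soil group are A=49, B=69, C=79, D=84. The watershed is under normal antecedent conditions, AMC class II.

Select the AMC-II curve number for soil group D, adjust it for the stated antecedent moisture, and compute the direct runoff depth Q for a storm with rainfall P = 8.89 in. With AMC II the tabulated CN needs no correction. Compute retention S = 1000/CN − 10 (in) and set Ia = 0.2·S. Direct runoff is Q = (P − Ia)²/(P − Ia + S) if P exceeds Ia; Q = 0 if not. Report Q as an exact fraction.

Q = 319301161/45924900 in ≈ 6.953 in

NRCS table: pasture, fair condition, soil group D → CN(II) = 84
Average conditions: CN = 84 (no AMC adjustment).
S = 1000/84 − 10 = 40/21 in ≈ 1.905 in
Initial abstraction Ia = S/5 = (40/21)/5 = 8/21 ≈ 0.381 in
P − Ia = 8.890 − 0.381 = 17869/2100 ≈ 8.509 in (> 0, runoff occurs)
Q = (17869/2100)²/((17869/2100) + 40/21) = (319301161/4410000)/(21869/2100) = 319301161/45924900 in ≈ 6.953 in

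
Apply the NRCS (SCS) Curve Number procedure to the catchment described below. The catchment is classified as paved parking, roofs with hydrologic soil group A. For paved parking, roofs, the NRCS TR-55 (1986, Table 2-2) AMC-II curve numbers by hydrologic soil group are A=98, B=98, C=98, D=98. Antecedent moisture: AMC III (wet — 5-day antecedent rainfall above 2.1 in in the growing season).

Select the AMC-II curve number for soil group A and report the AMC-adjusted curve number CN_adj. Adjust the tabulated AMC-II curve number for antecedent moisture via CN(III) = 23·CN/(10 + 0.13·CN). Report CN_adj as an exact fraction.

CN_adj = 112700/1137 ≈ 99.120

NRCS table: paved parking, roofs, soil group A → CN(II) = 98
Adjust CN=98 to AMC III: 23·98/(10 + 0.13·98) → 2254 ÷ (1137/50) = 112700/1137 ≈ 99.120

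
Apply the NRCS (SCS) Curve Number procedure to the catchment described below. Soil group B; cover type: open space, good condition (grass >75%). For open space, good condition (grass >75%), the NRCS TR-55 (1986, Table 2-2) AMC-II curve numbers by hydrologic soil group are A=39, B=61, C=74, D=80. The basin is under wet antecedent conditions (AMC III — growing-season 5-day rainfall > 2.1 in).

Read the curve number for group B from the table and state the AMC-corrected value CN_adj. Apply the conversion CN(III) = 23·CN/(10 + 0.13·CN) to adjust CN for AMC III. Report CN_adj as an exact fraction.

NRCS table: open space, good condition (grass >75%), soil group B → CN(II) = 61
CN(III) from CN(II)=61: (23·61)/(10 + 0.13·61) = 140300/1793 ≈ 78.249

CN_adj = 140300/1793 ≈ 78.249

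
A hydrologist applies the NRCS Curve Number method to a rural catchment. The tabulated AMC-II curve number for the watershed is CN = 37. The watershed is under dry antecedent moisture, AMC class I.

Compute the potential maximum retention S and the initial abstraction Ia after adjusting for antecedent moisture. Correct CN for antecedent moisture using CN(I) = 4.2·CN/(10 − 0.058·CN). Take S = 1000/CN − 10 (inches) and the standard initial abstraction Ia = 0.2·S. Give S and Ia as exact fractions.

Adjust CN=37 to AMC I: 4.2·37/(10 − 0.058·37) → (777/5) ÷ (3927/500) = 3700/187 ≈ 19.786
Retention S: 1000/CN − 10 with CN=19.786 → S = 1500/37 ≈ 40.541 in
Ia = 0.2·(1500/37) = 300/37 in ≈ 8.108 in

S = 1500/37 in ≈ 40.541 in; Ia = 300/37 in ≈ 8.108 in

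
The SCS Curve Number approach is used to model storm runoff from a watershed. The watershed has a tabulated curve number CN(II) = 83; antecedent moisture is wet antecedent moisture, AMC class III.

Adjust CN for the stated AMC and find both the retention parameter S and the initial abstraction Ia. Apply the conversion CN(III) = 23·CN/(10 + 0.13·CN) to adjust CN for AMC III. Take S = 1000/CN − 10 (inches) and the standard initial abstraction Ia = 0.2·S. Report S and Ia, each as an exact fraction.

CN(III) from CN(II)=83: (23·83)/(10 + 0.13·83) = 190900/2079 ≈ 91.823
S = 1000/(190900/2079) − 10 = 1700/1909 in ≈ 0.891 in
Initial abstraction Ia = S/5 = (1700/1909)/5 = 340/1909 ≈ 0.178 in

S = 1700/1909 in ≈ 0.891 in; Ia = 340/1909 in ≈ 0.178 in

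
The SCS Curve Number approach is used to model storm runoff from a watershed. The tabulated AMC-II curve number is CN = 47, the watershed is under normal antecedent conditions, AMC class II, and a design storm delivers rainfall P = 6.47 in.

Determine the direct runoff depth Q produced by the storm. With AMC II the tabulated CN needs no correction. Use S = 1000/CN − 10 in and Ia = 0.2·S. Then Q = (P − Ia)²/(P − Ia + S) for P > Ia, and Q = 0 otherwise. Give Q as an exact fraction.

Q = 392396481/342202300 in ≈ 1.147 in

Average conditions: CN = 47 (no AMC adjustment).
Retention S: 1000/CN − 10 with CN=47.000 → S = 530/47 ≈ 11.277 in
Initial abstraction Ia = S/5 = (530/47)/5 = 106/47 ≈ 2.255 in
Excess rainfall: 6.470 − 2.255 = 4.215 in; P > Ia so Q > 0
Runoff Q = (P−Ia)²/(P−Ia+S) = (4.215)²/(4.215+11.277) = 392396481/342202300 ≈ 1.147 in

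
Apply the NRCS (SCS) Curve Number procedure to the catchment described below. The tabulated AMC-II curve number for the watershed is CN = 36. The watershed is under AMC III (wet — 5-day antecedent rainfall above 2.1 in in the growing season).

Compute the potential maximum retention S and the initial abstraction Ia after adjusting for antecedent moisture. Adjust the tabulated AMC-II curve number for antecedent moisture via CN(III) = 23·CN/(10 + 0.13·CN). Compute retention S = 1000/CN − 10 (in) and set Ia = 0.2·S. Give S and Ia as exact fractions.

Adjust CN=36 to AMC III: 23·36/(10 + 0.13·36) → 828 ÷ (367/25) = 20700/367 ≈ 56.403
Retention S: 1000/CN − 10 with CN=56.403 → S = 1600/207 ≈ 7.729 in
Ia = 0.2·(1600/207) = 320/207 in ≈ 1.546 in

S = 1600/207 in ≈ 7.729 in; Ia = 320/207 in ≈ 1.546 in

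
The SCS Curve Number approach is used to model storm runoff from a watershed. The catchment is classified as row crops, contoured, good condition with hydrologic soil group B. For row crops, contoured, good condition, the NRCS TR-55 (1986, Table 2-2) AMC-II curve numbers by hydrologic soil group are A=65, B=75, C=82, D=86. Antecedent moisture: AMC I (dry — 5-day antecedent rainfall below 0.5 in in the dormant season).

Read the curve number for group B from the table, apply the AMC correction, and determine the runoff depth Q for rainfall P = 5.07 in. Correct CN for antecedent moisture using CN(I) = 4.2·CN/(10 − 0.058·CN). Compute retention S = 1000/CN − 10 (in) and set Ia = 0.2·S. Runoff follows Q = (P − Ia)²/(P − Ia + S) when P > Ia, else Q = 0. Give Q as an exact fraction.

Q = 481407481/453228300 in ≈ 1.062 in

NRCS table: row crops, contoured, good condition, soil group B → CN(II) = 75
CN(I) from CN(II)=75: (4.2·75)/(10 − 0.058·75) = 6300/113 ≈ 55.752
Retention S: 1000/CN − 10 with CN=55.752 → S = 500/63 ≈ 7.937 in
Initial abstraction Ia = S/5 = (500/63)/5 = 100/63 ≈ 1.587 in
Since P=5.070 > Ia=1.587: effective rainfall P−Ia = 21941/6300 in
Q = (21941/6300)²/((21941/6300) + 500/63) = (481407481/39690000)/(71941/6300) = 481407481/453228300 in ≈ 1.062 in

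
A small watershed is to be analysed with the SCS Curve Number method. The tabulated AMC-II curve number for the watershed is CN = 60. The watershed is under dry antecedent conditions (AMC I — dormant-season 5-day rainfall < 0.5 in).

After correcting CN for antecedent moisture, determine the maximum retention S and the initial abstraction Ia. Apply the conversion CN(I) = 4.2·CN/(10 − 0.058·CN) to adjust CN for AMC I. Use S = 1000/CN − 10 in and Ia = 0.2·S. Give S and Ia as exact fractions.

S = 1000/63 in ≈ 15.873 in; Ia = 200/63 in ≈ 3.175 in

Dry (AMC I): CN(I) = 4.2·60/(10 − 0.058·60) = 252/(163/25) = 6300/163 ≈ 38.650
Retention S: 1000/CN − 10 with CN=38.650 → S = 1000/63 ≈ 15.873 in
Initial abstraction Ia = S/5 = (1000/63)/5 = 200/63 ≈ 3.175 in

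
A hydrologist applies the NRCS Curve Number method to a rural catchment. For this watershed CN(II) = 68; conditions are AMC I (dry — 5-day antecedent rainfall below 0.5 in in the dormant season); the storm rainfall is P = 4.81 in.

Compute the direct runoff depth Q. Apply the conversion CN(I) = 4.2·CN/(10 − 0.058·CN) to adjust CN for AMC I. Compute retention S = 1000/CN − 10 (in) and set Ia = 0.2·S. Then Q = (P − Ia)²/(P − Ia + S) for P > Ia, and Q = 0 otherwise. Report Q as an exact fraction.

CN(I) from CN(II)=68: (4.2·68)/(10 − 0.058·68) = 35700/757 ≈ 47.160
S = 1000/(35700/757) − 10 = 4000/357 in ≈ 11.204 in
Ia = 0.2S: 0.2·11.204 = 2.241 in (exactly 800/357)
Since P=4.810 > Ia=2.241: effective rainfall P−Ia = 91717/35700 in
Runoff Q = (P−Ia)²/(P−Ia+S) = (2.569)²/(2.569+11.204) = 8412008089/17554296900 ≈ 0.479 in

Q = 8412008089/17554296900 in ≈ 0.479 in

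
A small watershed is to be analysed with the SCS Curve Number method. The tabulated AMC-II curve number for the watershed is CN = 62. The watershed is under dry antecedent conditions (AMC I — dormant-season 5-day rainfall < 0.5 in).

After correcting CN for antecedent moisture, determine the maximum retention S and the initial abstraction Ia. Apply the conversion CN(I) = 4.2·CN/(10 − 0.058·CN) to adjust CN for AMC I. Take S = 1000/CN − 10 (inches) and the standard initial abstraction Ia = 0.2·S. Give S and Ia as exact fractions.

CN(I) from CN(II)=62: (4.2·62)/(10 − 0.058·62) = 65100/1601 ≈ 40.662
Max retention: S = 1000/(65100/1601) − 10 = 9500/651 in (≈ 14.593 in)
Ia = 0.2·(9500/651) = 1900/651 in ≈ 2.919 in

S = 9500/651 in ≈ 14.593 in; Ia = 1900/651 in ≈ 2.919 in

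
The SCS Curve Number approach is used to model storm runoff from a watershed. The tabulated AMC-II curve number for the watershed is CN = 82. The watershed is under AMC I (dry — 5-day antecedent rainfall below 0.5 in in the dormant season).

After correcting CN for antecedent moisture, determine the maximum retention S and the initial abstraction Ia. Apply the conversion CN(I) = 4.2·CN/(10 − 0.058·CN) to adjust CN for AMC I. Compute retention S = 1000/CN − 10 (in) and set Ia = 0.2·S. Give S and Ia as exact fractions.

CN(I) from CN(II)=82: (4.2·82)/(10 − 0.058·82) = 28700/437 ≈ 65.675
Retention S: 1000/CN − 10 with CN=65.675 → S = 1500/287 ≈ 5.226 in
Ia = 0.2S: 0.2·5.226 = 1.045 in (exactly 300/287)

S = 1500/287 in ≈ 5.226 in; Ia = 300/287 in ≈ 1.045 in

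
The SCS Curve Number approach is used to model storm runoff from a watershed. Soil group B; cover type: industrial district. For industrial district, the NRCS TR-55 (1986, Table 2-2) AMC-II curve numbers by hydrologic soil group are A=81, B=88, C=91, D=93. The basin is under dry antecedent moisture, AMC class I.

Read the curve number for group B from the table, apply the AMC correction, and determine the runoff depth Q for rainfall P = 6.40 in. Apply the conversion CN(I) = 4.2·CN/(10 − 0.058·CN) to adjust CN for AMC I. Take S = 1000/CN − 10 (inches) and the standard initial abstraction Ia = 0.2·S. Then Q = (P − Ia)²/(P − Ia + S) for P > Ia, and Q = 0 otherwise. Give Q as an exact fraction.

NRCS table: industrial district, soil group B → CN(II) = 88
Adjust CN=88 to AMC I: 4.2·88/(10 − 0.058·88) → (1848/5) ÷ (612/125) = 3850/51 ≈ 75.490
Retention S: 1000/CN − 10 with CN=75.490 → S = 250/77 ≈ 3.247 in
Ia = 0.2·(250/77) = 50/77 in ≈ 0.649 in
Since P=6.400 > Ia=0.649: effective rainfall P−Ia = 2214/385 in
Runoff Q = (P−Ia)²/(P−Ia+S) = (5.751)²/(5.751+3.247) = 1225449/333410 ≈ 3.676 in

Q = 1225449/333410 in ≈ 3.676 in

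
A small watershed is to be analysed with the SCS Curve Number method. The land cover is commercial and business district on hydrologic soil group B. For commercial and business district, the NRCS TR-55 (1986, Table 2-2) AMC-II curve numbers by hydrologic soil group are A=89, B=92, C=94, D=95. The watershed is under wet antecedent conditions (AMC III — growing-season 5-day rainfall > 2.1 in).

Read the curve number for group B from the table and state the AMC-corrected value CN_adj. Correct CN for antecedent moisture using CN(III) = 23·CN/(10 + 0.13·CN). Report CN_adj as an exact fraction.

NRCS table: commercial and business district, soil group B → CN(II) = 92
Adjust CN=92 to AMC III: 23·92/(10 + 0.13·92) → 2116 ÷ (549/25) = 52900/549 ≈ 96.357

CN_adj = 52900/549 ≈ 96.357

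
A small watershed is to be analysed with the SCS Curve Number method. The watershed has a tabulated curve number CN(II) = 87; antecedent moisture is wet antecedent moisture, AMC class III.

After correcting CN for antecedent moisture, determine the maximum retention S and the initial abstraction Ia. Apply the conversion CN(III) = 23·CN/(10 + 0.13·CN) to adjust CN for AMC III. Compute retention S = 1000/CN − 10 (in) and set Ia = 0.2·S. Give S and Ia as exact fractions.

Adjust CN=87 to AMC III: 23·87/(10 + 0.13·87) → 2001 ÷ (2131/100) = 200100/2131 ≈ 93.900
Retention S: 1000/CN − 10 with CN=93.900 → S = 1300/2001 ≈ 0.650 in
Ia = 0.2S: 0.2·0.650 = 0.130 in (exactly 260/2001)

S = 1300/2001 in ≈ 0.650 in; Ia = 260/2001 in ≈ 0.130 in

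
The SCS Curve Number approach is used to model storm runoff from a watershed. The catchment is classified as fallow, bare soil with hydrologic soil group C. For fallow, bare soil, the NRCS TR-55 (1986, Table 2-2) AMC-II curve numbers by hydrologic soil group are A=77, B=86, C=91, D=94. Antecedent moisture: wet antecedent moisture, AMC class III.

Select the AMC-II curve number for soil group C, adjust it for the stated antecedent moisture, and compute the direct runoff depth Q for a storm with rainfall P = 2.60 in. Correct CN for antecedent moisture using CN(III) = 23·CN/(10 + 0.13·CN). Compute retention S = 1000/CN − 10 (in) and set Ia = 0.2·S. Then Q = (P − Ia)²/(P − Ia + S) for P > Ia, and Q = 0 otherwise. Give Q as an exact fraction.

Q = 692163481/322416185 in ≈ 2.147 in

NRCS table: fallow, bare soil, soil group C → CN(II) = 91
CN(III) from CN(II)=91: (23·91)/(10 + 0.13·91) = 209300/2183 ≈ 95.877
Retention S: 1000/CN − 10 with CN=95.877 → S = 900/2093 ≈ 0.430 in
Ia = 0.2S: 0.2·0.430 = 0.086 in (exactly 180/2093)
P − Ia = 2.600 − 0.086 = 26309/10465 ≈ 2.514 in (> 0, runoff occurs)
Q: (26309/10465)² ÷ (30809/10465) = 692163481/322416185 in (≈ 2.147 in)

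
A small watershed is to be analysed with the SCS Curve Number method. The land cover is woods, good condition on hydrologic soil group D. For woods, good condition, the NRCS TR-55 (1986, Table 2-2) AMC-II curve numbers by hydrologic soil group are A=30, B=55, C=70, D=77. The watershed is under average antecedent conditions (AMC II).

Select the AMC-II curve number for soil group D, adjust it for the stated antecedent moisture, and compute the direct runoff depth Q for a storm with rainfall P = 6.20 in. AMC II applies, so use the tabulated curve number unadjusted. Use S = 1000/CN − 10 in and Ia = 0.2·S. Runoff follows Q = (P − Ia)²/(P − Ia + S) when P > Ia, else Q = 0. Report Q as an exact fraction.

NRCS table: woods, good condition, soil group D → CN(II) = 77
Average conditions: CN = 77 (no AMC adjustment).
Max retention: S = 1000/77 − 10 = 230/77 in (≈ 2.987 in)
Ia = 0.2·(230/77) = 46/77 in ≈ 0.597 in
P − Ia = 6.200 − 0.597 = 2157/385 ≈ 5.603 in (> 0, runoff occurs)
Runoff Q = (P−Ia)²/(P−Ia+S) = (5.603)²/(5.603+2.987) = 4652649/1273195 ≈ 3.654 in

Q = 4652649/1273195 in ≈ 3.654 in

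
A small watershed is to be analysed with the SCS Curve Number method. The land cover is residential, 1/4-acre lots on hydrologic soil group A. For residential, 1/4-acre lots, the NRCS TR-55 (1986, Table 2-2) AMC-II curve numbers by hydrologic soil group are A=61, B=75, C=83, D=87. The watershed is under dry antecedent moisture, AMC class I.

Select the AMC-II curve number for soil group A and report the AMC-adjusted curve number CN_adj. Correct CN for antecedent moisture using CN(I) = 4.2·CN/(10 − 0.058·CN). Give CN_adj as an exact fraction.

CN_adj = 42700/1077 ≈ 39.647

NRCS table: residential, 1/4-acre lots, soil group A → CN(II) = 61
Dry (AMC I): CN(I) = 4.2·61/(10 − 0.058·61) = (1281/5)/(3231/500) = 42700/1077 ≈ 39.647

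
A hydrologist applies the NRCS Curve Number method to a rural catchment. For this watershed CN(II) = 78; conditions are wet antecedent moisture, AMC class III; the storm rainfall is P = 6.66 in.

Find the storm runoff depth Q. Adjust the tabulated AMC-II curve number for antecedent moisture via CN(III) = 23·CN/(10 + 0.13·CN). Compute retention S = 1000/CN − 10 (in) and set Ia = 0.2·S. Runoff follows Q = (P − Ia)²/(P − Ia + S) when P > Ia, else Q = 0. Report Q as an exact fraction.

Wet (AMC III): CN(III) = 23·78/(10 + 0.13·78) = 1794/(1007/50) = 89700/1007 ≈ 89.076
S = 1000/(89700/1007) − 10 = 1100/897 in ≈ 1.226 in
Initial abstraction Ia = S/5 = (1100/897)/5 = 220/897 ≈ 0.245 in
P − Ia = 6.660 − 0.245 = 287701/44850 ≈ 6.415 in (> 0, runoff occurs)
Runoff Q = (P−Ia)²/(P−Ia+S) = (6.415)²/(6.415+1.226) = 82771865401/15370139850 ≈ 5.385 in

Q = 82771865401/15370139850 in ≈ 5.385 in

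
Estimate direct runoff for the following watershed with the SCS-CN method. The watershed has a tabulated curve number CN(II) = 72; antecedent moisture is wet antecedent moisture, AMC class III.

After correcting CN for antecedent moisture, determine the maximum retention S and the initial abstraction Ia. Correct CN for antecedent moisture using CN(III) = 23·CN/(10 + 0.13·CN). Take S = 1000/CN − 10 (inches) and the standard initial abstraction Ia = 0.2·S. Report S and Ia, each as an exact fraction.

Wet (AMC III): CN(III) = 23·72/(10 + 0.13·72) = 1656/(484/25) = 10350/121 ≈ 85.537
S = 1000/(10350/121) − 10 = 350/207 in ≈ 1.691 in
Initial abstraction Ia = S/5 = (350/207)/5 = 70/207 ≈ 0.338 in

S = 350/207 in ≈ 1.691 in; Ia = 70/207 in ≈ 0.338 in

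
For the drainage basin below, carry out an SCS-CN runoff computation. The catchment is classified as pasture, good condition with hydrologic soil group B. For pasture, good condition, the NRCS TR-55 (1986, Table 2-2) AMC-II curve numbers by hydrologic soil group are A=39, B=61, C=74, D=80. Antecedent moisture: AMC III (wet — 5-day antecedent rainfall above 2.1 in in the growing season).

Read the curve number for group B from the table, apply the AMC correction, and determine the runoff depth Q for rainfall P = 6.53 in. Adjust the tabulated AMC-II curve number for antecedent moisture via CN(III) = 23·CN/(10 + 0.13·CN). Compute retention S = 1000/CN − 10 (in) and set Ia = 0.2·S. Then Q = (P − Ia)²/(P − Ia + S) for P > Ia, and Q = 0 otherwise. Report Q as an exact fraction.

Q = 702510509281/172310707700 in ≈ 4.077 in

NRCS table: pasture, good condition, soil group B → CN(II) = 61
Wet (AMC III): CN(III) = 23·61/(10 + 0.13·61) = 1403/(1793/100) = 140300/1793 ≈ 78.249
S = 1000/(140300/1793) − 10 = 3900/1403 in ≈ 2.780 in
Ia = 0.2S: 0.2·2.780 = 0.556 in (exactly 780/1403)
Excess rainfall: 6.530 − 0.556 = 5.974 in; P > Ia so Q > 0
Runoff Q = (P−Ia)²/(P−Ia+S) = (5.974)²/(5.974+2.780) = 702510509281/172310707700 ≈ 4.077 in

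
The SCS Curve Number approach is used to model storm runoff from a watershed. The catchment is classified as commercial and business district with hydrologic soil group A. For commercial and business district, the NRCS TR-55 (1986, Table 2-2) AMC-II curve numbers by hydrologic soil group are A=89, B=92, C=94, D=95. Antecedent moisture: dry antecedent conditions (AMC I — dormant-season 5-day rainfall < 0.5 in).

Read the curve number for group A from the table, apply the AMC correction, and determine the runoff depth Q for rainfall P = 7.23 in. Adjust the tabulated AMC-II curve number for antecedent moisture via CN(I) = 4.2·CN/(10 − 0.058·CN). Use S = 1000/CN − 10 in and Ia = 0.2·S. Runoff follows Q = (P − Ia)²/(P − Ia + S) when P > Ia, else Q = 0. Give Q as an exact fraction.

Q = 1540793416369/334791540300 in ≈ 4.602 in

NRCS table: commercial and business district, soil group A → CN(II) = 89
Dry (AMC I): CN(I) = 4.2·89/(10 − 0.058·89) = (1869/5)/(2419/500) = 186900/2419 ≈ 77.263
S = 1000/(186900/2419) − 10 = 5500/1869 in ≈ 2.943 in
Initial abstraction Ia = S/5 = (5500/1869)/5 = 1100/1869 ≈ 0.589 in
Excess rainfall: 7.230 − 0.589 = 6.641 in; P > Ia so Q > 0
Runoff Q = (P−Ia)²/(P−Ia+S) = (6.641)²/(6.641+2.943) = 1540793416369/334791540300 ≈ 4.602 in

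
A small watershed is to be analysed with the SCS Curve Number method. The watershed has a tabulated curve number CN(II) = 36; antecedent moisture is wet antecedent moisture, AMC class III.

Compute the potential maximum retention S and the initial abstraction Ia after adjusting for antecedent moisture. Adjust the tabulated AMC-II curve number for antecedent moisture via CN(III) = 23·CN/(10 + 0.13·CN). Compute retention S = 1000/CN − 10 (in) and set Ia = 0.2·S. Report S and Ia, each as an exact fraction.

S = 1600/207 in ≈ 7.729 in; Ia = 320/207 in ≈ 1.546 in

Adjust CN=36 to AMC III: 23·36/(10 + 0.13·36) → 828 ÷ (367/25) = 20700/367 ≈ 56.403
Max retention: S = 1000/(20700/367) − 10 = 1600/207 in (≈ 7.729 in)
Initial abstraction Ia = S/5 = (1600/207)/5 = 320/207 ≈ 1.546 in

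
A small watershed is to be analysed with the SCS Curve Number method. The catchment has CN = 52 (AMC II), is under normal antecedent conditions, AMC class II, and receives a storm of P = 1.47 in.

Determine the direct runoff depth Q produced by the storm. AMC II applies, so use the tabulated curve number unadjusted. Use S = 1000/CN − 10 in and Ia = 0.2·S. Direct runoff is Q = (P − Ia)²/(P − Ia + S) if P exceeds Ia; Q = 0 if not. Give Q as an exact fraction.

Q = 0 in ≈ 0.000 in

AMC II — tabulated CN = 52 applies directly.
S = 1000/52 − 10 = 120/13 in ≈ 9.231 in
Ia = 0.2S: 0.2·9.231 = 1.846 in (exactly 24/13)
P = 1.470 ≤ Ia = 1.846 in: entire storm abstracted, Q = 0.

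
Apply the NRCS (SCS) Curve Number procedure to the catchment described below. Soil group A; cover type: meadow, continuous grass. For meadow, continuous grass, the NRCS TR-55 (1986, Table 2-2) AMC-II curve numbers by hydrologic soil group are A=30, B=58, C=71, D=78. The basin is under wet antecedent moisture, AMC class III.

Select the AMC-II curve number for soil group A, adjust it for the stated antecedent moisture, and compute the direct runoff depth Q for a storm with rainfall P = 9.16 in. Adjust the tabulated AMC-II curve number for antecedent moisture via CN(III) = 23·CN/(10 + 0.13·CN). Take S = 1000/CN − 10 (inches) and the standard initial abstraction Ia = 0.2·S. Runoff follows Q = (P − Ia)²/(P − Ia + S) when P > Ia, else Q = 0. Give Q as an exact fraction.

NRCS table: meadow, continuous grass, soil group A → CN(II) = 30
Wet (AMC III): CN(III) = 23·30/(10 + 0.13·30) = 690/(139/10) = 6900/139 ≈ 49.640
Max retention: S = 1000/(6900/139) − 10 = 700/69 in (≈ 10.145 in)
Ia = 0.2S: 0.2·10.145 = 2.029 in (exactly 140/69)
Since P=9.160 > Ia=2.029: effective rainfall P−Ia = 12301/1725 in
Runoff Q = (P−Ia)²/(P−Ia+S) = (7.131)²/(7.131+10.145) = 151314601/51406725 ≈ 2.943 in

Q = 151314601/51406725 in ≈ 2.943 in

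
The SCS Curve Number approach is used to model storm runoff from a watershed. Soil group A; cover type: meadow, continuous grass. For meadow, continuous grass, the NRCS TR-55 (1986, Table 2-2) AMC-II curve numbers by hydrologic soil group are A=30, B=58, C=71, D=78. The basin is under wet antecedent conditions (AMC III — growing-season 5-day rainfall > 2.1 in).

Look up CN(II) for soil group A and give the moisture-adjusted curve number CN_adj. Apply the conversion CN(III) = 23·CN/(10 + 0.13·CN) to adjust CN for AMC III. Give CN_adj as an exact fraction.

NRCS table: meadow, continuous grass, soil group A → CN(II) = 30
Wet (AMC III): CN(III) = 23·30/(10 + 0.13·30) = 690/(139/10) = 6900/139 ≈ 49.640

CN_adj = 6900/139 ≈ 49.640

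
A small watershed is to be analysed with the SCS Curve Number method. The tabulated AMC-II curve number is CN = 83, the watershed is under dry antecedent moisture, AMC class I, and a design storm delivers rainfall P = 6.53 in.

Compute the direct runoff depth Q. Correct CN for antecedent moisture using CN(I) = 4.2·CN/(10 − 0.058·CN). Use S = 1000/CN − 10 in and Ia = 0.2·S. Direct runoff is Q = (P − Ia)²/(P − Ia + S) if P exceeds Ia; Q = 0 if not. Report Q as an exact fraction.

Q = 937370576041/316908599700 in ≈ 2.958 in

CN(I) from CN(II)=83: (4.2·83)/(10 − 0.058·83) = 174300/2593 ≈ 67.219
Retention S: 1000/CN − 10 with CN=67.219 → S = 8500/1743 ≈ 4.877 in
Ia = 0.2S: 0.2·4.877 = 0.975 in (exactly 1700/1743)
P − Ia = 6.530 − 0.975 = 968179/174300 ≈ 5.555 in (> 0, runoff occurs)
Runoff Q = (P−Ia)²/(P−Ia+S) = (5.555)²/(5.555+4.877) = 937370576041/316908599700 ≈ 2.958 in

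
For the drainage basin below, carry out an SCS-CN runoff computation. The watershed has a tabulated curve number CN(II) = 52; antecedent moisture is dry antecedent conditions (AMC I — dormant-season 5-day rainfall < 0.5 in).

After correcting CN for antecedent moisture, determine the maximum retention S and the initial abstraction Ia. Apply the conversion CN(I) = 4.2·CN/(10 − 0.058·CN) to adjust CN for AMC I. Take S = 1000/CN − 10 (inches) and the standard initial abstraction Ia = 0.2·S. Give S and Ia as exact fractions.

S = 2000/91 in ≈ 21.978 in; Ia = 400/91 in ≈ 4.396 in

CN(I) from CN(II)=52: (4.2·52)/(10 − 0.058·52) = 9100/291 ≈ 31.271
Retention S: 1000/CN − 10 with CN=31.271 → S = 2000/91 ≈ 21.978 in
Ia = 0.2S: 0.2·21.978 = 4.396 in (exactly 400/91)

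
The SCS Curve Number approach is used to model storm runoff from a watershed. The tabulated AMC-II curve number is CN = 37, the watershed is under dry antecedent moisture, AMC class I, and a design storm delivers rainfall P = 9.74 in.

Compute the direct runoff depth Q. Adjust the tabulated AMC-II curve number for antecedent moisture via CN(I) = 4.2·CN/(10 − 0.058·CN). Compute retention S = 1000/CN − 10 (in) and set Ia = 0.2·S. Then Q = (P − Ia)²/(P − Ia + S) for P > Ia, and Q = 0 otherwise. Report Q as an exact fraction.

Q = 9114361/144335150 in ≈ 0.063 in

Adjust CN=37 to AMC I: 4.2·37/(10 − 0.058·37) → (777/5) ÷ (3927/500) = 3700/187 ≈ 19.786
S = 1000/(3700/187) − 10 = 1500/37 in ≈ 40.541 in
Ia = 0.2·(1500/37) = 300/37 in ≈ 8.108 in
Since P=9.740 > Ia=8.108: effective rainfall P−Ia = 3019/1850 in
Q: (3019/1850)² ÷ (78019/1850) = 9114361/144335150 in (≈ 0.063 in)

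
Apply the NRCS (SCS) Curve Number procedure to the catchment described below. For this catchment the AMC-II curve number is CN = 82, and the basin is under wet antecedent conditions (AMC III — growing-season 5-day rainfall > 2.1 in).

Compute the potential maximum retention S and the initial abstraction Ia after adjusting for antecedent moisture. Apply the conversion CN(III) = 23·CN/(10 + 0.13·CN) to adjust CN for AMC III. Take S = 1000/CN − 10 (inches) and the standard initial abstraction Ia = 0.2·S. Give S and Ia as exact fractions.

S = 900/943 in ≈ 0.954 in; Ia = 180/943 in ≈ 0.191 in

CN(III) from CN(II)=82: (23·82)/(10 + 0.13·82) = 94300/1033 ≈ 91.288
Retention S: 1000/CN − 10 with CN=91.288 → S = 900/943 ≈ 0.954 in
Initial abstraction Ia = S/5 = (900/943)/5 = 180/943 ≈ 0.191 in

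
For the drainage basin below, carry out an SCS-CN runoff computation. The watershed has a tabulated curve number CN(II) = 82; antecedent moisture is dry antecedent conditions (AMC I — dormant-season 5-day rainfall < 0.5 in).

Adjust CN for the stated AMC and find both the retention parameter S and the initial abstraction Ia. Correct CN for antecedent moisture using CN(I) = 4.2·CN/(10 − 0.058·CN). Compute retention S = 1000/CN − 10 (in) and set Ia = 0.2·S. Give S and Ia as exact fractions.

S = 1500/287 in ≈ 5.226 in; Ia = 300/287 in ≈ 1.045 in

Dry (AMC I): CN(I) = 4.2·82/(10 − 0.058·82) = (1722/5)/(1311/250) = 28700/437 ≈ 65.675
Max retention: S = 1000/(28700/437) − 10 = 1500/287 in (≈ 5.226 in)
Initial abstraction Ia = S/5 = (1500/287)/5 = 300/287 ≈ 1.045 in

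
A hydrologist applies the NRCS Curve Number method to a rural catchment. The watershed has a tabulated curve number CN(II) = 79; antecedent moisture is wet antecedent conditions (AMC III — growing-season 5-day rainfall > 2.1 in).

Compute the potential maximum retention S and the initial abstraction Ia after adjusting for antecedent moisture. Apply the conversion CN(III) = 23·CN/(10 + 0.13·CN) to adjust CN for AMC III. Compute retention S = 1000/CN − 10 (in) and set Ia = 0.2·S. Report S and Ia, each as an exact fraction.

S = 2100/1817 in ≈ 1.156 in; Ia = 420/1817 in ≈ 0.231 in

CN(III) from CN(II)=79: (23·79)/(10 + 0.13·79) = 181700/2027 ≈ 89.640
S = 1000/(181700/2027) − 10 = 2100/1817 in ≈ 1.156 in
Ia = 0.2·(2100/1817) = 420/1817 in ≈ 0.231 in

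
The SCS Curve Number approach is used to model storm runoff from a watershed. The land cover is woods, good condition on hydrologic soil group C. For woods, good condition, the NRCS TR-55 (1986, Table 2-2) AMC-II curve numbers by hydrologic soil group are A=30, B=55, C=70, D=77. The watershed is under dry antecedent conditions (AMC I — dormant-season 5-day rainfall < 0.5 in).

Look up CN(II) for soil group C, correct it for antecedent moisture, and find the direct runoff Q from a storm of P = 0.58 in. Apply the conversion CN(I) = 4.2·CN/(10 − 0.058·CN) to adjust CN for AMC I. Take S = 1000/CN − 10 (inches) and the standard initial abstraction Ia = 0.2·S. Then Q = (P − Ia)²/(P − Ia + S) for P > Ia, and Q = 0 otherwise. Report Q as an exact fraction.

NRCS table: woods, good condition, soil group C → CN(II) = 70
CN(I) from CN(II)=70: (4.2·70)/(10 − 0.058·70) = 4900/99 ≈ 49.495
Max retention: S = 1000/(4900/99) − 10 = 500/49 in (≈ 10.204 in)
Ia = 0.2S: 0.2·10.204 = 2.041 in (exactly 100/49)
P = 0.580 ≤ Ia = 2.041 in: entire storm abstracted, Q = 0.

Q = 0 in ≈ 0.000 in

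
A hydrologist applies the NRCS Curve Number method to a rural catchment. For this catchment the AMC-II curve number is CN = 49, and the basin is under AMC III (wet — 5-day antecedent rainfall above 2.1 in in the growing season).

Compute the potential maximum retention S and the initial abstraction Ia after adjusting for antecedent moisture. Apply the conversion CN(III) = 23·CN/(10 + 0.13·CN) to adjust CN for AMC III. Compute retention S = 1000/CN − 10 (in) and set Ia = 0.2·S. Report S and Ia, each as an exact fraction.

S = 5100/1127 in ≈ 4.525 in; Ia = 1020/1127 in ≈ 0.905 in

Adjust CN=49 to AMC III: 23·49/(10 + 0.13·49) → 1127 ÷ (1637/100) = 112700/1637 ≈ 68.845
Max retention: S = 1000/(112700/1637) − 10 = 5100/1127 in (≈ 4.525 in)
Initial abstraction Ia = S/5 = (5100/1127)/5 = 1020/1127 ≈ 0.905 in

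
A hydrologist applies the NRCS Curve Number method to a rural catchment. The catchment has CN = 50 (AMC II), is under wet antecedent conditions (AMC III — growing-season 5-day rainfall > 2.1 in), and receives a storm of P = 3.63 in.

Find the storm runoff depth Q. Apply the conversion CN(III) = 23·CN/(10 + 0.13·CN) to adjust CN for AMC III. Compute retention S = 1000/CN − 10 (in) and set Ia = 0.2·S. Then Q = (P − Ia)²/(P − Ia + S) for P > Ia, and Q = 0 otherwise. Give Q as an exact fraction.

Q = 40309801/37602700 in ≈ 1.072 in

CN(III) from CN(II)=50: (23·50)/(10 + 0.13·50) = 2300/33 ≈ 69.697
Max retention: S = 1000/(2300/33) − 10 = 100/23 in (≈ 4.348 in)
Initial abstraction Ia = S/5 = (100/23)/5 = 20/23 ≈ 0.870 in
P − Ia = 3.630 − 0.870 = 6349/2300 ≈ 2.760 in (> 0, runoff occurs)
Q = (6349/2300)²/((6349/2300) + 100/23) = (40309801/5290000)/(16349/2300) = 40309801/37602700 in ≈ 1.072 in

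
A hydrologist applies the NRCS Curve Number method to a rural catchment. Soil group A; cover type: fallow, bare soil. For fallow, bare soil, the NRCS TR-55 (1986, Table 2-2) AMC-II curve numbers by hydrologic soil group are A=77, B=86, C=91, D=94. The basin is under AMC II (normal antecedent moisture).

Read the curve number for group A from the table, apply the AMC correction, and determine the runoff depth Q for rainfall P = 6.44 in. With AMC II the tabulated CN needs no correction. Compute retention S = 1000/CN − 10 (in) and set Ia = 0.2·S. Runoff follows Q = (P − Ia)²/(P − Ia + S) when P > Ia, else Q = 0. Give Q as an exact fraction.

Q = 5499783/1422575 in ≈ 3.866 in

NRCS table: fallow, bare soil, soil group A → CN(II) = 77
AMC II — tabulated CN = 77 applies directly.
Retention S: 1000/CN − 10 with CN=77.000 → S = 230/77 ≈ 2.987 in
Ia = 0.2S: 0.2·2.987 = 0.597 in (exactly 46/77)
Excess rainfall: 6.440 − 0.597 = 5.843 in; P > Ia so Q > 0
Q: (11247/1925)² ÷ (16997/1925) = 5499783/1422575 in (≈ 3.866 in)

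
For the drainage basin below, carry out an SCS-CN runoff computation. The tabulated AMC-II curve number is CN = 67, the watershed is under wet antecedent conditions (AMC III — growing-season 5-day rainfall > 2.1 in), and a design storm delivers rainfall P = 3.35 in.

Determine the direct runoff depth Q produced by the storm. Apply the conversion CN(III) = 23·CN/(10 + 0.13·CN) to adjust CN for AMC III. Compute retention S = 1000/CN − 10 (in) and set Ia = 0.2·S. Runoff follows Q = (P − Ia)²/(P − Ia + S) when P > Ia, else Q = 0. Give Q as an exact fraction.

Q = 8108462209/4809368540 in ≈ 1.686 in

Wet (AMC III): CN(III) = 23·67/(10 + 0.13·67) = 1541/(1871/100) = 154100/1871 ≈ 82.362
S = 1000/(154100/1871) − 10 = 3300/1541 in ≈ 2.141 in
Ia = 0.2·(3300/1541) = 660/1541 in ≈ 0.428 in
Since P=3.350 > Ia=0.428: effective rainfall P−Ia = 90047/30820 in
Q: (90047/30820)² ÷ (156047/30820) = 8108462209/4809368540 in (≈ 1.686 in)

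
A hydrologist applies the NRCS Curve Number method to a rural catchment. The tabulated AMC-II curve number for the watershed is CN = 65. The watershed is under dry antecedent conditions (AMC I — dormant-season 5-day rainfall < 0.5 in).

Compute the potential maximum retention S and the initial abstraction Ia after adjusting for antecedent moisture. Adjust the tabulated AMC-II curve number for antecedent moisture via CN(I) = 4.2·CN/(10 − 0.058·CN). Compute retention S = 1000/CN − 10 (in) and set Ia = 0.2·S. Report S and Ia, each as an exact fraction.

S = 500/39 in ≈ 12.821 in; Ia = 100/39 in ≈ 2.564 in

Dry (AMC I): CN(I) = 4.2·65/(10 − 0.058·65) = 273/(623/100) = 3900/89 ≈ 43.820
Retention S: 1000/CN − 10 with CN=43.820 → S = 500/39 ≈ 12.821 in
Ia = 0.2·(500/39) = 100/39 in ≈ 2.564 in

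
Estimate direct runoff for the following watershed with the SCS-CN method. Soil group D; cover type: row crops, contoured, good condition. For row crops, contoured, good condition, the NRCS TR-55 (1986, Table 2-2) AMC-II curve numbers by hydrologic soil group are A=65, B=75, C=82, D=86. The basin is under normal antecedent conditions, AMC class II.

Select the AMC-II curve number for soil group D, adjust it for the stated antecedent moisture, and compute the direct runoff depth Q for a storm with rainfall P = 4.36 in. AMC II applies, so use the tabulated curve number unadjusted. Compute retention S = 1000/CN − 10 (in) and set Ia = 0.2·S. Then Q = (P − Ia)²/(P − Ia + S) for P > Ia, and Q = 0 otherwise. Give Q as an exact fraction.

NRCS table: row crops, contoured, good condition, soil group D → CN(II) = 86
Average conditions: CN = 86 (no AMC adjustment).
Retention S: 1000/CN − 10 with CN=86.000 → S = 70/43 ≈ 1.628 in
Initial abstraction Ia = S/5 = (70/43)/5 = 14/43 ≈ 0.326 in
P − Ia = 4.360 − 0.326 = 4337/1075 ≈ 4.034 in (> 0, runoff occurs)
Q = (4337/1075)²/((4337/1075) + 70/43) = (18809569/1155625)/(6087/1075) = 18809569/6543525 in ≈ 2.875 in

Q = 18809569/6543525 in ≈ 2.875 in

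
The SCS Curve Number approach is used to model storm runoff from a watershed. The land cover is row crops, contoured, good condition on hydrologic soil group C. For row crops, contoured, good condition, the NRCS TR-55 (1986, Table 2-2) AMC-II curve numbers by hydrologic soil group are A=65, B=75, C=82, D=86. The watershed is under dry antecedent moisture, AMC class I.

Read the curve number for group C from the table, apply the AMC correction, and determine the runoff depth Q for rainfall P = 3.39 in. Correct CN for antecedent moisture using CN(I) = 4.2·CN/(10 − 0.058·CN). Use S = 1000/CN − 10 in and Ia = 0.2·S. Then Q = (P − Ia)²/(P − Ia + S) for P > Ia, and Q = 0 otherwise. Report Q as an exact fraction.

NRCS table: row crops, contoured, good condition, soil group C → CN(II) = 82
Dry (AMC I): CN(I) = 4.2·82/(10 − 0.058·82) = (1722/5)/(1311/250) = 28700/437 ≈ 65.675
Max retention: S = 1000/(28700/437) − 10 = 1500/287 in (≈ 5.226 in)
Initial abstraction Ia = S/5 = (1500/287)/5 = 300/287 ≈ 1.045 in
Excess rainfall: 3.390 − 1.045 = 2.345 in; P > Ia so Q > 0
Runoff Q = (P−Ia)²/(P−Ia+S) = (2.345)²/(2.345+5.226) = 1509449283/2078769700 ≈ 0.726 in

Q = 1509449283/2078769700 in ≈ 0.726 in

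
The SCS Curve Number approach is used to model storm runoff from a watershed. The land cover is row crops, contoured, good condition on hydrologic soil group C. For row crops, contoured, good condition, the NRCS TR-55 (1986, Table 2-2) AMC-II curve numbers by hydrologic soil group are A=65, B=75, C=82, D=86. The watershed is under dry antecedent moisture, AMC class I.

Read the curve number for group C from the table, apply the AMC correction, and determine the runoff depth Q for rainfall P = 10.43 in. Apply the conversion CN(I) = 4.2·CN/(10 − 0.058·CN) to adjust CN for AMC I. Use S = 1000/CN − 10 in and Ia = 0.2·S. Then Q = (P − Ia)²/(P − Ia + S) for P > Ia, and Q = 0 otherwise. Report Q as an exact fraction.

Q = 72544574281/12035086700 in ≈ 6.028 in

NRCS table: row crops, contoured, good condition, soil group C → CN(II) = 82
Dry (AMC I): CN(I) = 4.2·82/(10 − 0.058·82) = (1722/5)/(1311/250) = 28700/437 ≈ 65.675
Retention S: 1000/CN − 10 with CN=65.675 → S = 1500/287 ≈ 5.226 in
Initial abstraction Ia = S/5 = (1500/287)/5 = 300/287 ≈ 1.045 in
Excess rainfall: 10.430 − 1.045 = 9.385 in; P > Ia so Q > 0
Q: (269341/28700)² ÷ (419341/28700) = 72544574281/12035086700 in (≈ 6.028 in)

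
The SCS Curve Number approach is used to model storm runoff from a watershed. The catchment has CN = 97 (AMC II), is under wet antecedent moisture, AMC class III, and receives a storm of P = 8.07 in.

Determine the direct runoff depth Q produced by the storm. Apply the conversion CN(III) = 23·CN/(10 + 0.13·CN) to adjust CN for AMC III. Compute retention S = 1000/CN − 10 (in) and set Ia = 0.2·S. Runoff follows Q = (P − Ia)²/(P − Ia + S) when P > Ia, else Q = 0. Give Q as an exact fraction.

Q = 357770263321/45225270300 in ≈ 7.911 in

Adjust CN=97 to AMC III: 23·97/(10 + 0.13·97) → 2231 ÷ (2261/100) = 223100/2261 ≈ 98.673
Retention S: 1000/CN − 10 with CN=98.673 → S = 300/2231 ≈ 0.134 in
Ia = 0.2·(300/2231) = 60/2231 in ≈ 0.027 in
Since P=8.070 > Ia=0.027: effective rainfall P−Ia = 1794417/223100 in
Runoff Q = (P−Ia)²/(P−Ia+S) = (8.043)²/(8.043+0.134) = 357770263321/45225270300 ≈ 7.911 in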